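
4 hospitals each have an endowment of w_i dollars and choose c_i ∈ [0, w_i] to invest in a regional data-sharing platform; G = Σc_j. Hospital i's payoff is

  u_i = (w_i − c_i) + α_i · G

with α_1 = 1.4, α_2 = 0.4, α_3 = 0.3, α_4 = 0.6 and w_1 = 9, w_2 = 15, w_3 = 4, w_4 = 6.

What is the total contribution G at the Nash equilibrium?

∂u_i/∂c_i = α_i − 1, so hospital i contributes w_i if α_i > 1, else 0.
α_i > 1 for i ∈ {1}; NE contributions (9, 0, 0, 0), G = 9.

9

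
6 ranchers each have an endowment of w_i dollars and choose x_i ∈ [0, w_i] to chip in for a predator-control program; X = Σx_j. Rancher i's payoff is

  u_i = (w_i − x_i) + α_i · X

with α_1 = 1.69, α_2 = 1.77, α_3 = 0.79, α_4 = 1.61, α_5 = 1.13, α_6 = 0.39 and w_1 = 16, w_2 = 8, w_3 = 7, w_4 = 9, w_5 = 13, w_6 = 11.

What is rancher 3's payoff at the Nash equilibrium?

43.34

∂u_i/∂x_i = α_i − 1, so rancher i contributes w_i if α_i > 1, else 0.
α_i > 1 for i ∈ {1, 2, 4, 5}; NE contributions (16, 8, 0, 9, 13, 0), X = 46.
u_3 = (7 − 0) + 0.79·46 = 43.34.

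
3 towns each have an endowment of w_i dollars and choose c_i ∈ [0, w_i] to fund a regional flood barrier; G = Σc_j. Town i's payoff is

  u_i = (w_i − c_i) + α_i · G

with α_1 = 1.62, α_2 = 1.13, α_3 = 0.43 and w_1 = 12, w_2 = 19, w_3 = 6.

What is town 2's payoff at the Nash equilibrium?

∂u_i/∂c_i = α_i − 1, so town i contributes w_i if α_i > 1, else 0.
α_i > 1 for i ∈ {1, 2}; NE contributions (12, 19, 0), G = 31.
u_2 = (19 − 19) + 1.13·31 = 35.03.

35.03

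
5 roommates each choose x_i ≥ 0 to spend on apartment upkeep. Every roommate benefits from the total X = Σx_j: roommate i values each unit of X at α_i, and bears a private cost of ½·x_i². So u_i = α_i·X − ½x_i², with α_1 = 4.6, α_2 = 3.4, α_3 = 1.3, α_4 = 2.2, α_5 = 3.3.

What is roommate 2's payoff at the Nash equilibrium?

44.54

Roommate i's FOC: ∂u_i/∂x_i = α_i − x_i = 0, so x_i* = α_i.
NE contributions = (4.6, 3.4, 1.3, 2.2, 3.3); X = 14.8.
u_2 = α_2·X − ½·(x_2)² = 3.4·14.8 − ½·3.4² = 44.54.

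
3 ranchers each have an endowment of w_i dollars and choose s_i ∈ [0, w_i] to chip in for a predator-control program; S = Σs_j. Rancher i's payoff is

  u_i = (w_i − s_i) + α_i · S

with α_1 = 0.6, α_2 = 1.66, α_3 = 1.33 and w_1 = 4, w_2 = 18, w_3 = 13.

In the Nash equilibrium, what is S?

31

∂u_i/∂s_i = α_i − 1, so rancher i contributes w_i if α_i > 1, else 0.
α_i > 1 for i ∈ {2, 3}; NE contributions (0, 18, 13), S = 31.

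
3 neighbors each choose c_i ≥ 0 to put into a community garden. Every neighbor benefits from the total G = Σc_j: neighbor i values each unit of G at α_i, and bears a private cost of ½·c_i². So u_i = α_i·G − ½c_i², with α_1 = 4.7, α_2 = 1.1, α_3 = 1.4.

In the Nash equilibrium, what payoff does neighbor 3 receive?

Neighbor i's FOC: ∂u_i/∂c_i = α_i − c_i = 0, so c_i* = α_i.
NE contributions = (4.7, 1.1, 1.4); G = 7.2.
u_3 = α_3·G − ½·(c_3)² = 1.4·7.2 − ½·1.4² = 9.1.

9.1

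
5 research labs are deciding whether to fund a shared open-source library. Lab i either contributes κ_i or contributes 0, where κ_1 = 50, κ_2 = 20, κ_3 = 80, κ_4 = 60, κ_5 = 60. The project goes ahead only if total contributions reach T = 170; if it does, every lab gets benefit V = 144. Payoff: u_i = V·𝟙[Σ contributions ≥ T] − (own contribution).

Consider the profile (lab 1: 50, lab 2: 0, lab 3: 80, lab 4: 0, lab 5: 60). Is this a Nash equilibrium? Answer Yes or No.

Total = 190 ≥ 170: provided.
Lab 1 (pledges 50, payoff 94): dropping to 0 → total 140, payoff 0. No gain.
Lab 2 (pledges 0, payoff 144): pledging 20 → total 210, payoff 124. No gain.
Lab 3 (pledges 80, payoff 64): dropping to 0 → total 110, payoff 0. No gain.
Lab 4 (pledges 0, payoff 144): pledging 60 → total 250, payoff 84. No gain.
Lab 5 (pledges 60, payoff 84): dropping to 0 → total 130, payoff 0. No gain.

Yes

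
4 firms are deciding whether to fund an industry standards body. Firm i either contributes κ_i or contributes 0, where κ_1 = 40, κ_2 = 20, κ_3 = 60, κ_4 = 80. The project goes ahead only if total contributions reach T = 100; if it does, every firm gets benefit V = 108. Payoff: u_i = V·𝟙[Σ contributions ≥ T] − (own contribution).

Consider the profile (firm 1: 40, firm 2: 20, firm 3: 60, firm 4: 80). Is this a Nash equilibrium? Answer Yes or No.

Total = 200 ≥ 100: provided.
Firm 1 (pledges 40, payoff 68): dropping to 0 → total 160, payoff 108. Profitable deviation.

No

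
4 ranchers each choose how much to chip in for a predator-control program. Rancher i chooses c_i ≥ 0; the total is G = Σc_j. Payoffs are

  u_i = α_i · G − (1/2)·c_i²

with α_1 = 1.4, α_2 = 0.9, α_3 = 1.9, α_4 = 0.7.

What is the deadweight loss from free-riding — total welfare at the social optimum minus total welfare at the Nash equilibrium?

Rancher i's FOC: ∂u_i/∂c_i = α_i − c_i = 0, so c_i* = α_i.
NE contributions = (1.4, 0.9, 1.9, 0.7); G = 4.9.
W^NE = (Σα)·G − ½Σα_i² = 4.9² − ½·6.87 = 20.575.
Planner sets c_i = Σα_j = 4.9 for every i, so G^SO = 4·4.9 = 19.6.
W^SO = (Σα)·G^SO − ½·4·(Σα)² = (4/2)·4.9² = 48.02.
Deadweight loss = W^SO − W^NE = 27.445.

27.445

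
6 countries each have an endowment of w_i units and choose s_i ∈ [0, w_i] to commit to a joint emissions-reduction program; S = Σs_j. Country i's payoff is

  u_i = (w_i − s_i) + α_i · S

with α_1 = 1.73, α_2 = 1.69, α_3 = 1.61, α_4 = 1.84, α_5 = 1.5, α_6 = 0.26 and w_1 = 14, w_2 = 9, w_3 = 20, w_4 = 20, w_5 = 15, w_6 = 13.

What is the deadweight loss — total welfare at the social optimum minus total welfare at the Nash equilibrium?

∂u_i/∂s_i = α_i − 1, so country i contributes w_i if α_i > 1, else 0.
α_i > 1 for i ∈ {1, 2, 3, 4, 5}; NE contributions (14, 9, 20, 20, 15, 0), S = 78.
W^NE = Σw_i − S^NE + (Σα_i)·S^NE = 91 + 7.63·78 = 686.14.
Planner: ∂(Σu_j)/∂s_i = Σα_j − 1 = 7.63 > 0, so everyone contributes w_i; S^SO = 91, W^SO = 91 + 7.63·91 = 785.33.
Deadweight loss = 99.19.

99.19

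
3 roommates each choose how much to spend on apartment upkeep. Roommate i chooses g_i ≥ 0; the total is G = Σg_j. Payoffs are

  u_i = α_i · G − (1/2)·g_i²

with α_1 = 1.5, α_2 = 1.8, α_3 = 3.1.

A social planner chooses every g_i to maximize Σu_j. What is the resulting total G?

19.2

Planner FOC: ∂(Σu_j)/∂g_i = (Σα_j) − g_i = 0, so g_i^SO = Σα_j = 6.4 for every i; G^SO = 19.2.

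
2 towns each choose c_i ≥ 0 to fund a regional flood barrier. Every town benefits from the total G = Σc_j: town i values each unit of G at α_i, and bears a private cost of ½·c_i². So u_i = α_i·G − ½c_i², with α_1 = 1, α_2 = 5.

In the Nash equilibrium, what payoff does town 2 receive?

17.5

Town i's FOC: ∂u_i/∂c_i = α_i − c_i = 0, so c_i* = α_i.
NE contributions = (1, 5); G = 6.
u_2 = α_2·G − ½·(c_2)² = 5·6 − ½·5² = 17.5.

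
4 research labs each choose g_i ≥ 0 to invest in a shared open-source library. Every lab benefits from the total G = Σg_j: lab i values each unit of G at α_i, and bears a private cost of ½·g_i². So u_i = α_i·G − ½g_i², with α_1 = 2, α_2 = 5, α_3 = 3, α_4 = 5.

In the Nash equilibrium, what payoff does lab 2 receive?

62.5

Lab i's FOC: ∂u_i/∂g_i = α_i − g_i = 0, so g_i* = α_i.
NE contributions = (2, 5, 3, 5); G = 15.
u_2 = α_2·G − ½·(g_2)² = 5·15 − ½·5² = 62.5.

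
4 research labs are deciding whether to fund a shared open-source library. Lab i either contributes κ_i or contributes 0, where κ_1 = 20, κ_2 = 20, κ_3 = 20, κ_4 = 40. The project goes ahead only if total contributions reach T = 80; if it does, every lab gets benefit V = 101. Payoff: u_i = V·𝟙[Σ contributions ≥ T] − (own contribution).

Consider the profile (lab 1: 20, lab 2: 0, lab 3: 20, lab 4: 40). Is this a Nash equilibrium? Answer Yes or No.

Total = 80 ≥ 80: provided.
Lab 1 (pledges 20, payoff 81): dropping to 0 → total 60, payoff 0. No gain.
Lab 2 (pledges 0, payoff 101): pledging 20 → total 100, payoff 81. No gain.
Lab 3 (pledges 20, payoff 81): dropping to 0 → total 60, payoff 0. No gain.
Lab 4 (pledges 40, payoff 61): dropping to 0 → total 40, payoff 0. No gain.

Yes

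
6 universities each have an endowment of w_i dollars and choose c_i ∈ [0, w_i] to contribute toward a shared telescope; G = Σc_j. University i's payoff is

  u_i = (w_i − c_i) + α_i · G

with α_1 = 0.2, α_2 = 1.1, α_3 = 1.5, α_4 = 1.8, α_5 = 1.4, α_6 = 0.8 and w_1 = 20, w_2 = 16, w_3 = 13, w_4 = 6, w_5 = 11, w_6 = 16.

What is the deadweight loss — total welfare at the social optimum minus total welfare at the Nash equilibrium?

∂u_i/∂c_i = α_i − 1, so university i contributes w_i if α_i > 1, else 0.
α_i > 1 for i ∈ {2, 3, 4, 5}; NE contributions (0, 16, 13, 6, 11, 0), G = 46.
W^NE = Σw_i − G^NE + (Σα_i)·G^NE = 82 + 5.8·46 = 348.8.
Planner: ∂(Σu_j)/∂c_i = Σα_j − 1 = 5.8 > 0, so everyone contributes w_i; G^SO = 82, W^SO = 82 + 5.8·82 = 557.6.
Deadweight loss = 208.8.

208.8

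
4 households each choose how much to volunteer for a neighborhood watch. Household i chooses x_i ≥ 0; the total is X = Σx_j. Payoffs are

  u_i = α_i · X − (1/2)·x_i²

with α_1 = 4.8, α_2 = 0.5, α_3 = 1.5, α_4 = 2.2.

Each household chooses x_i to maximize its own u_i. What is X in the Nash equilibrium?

9

Household i's FOC: ∂u_i/∂x_i = α_i − x_i = 0, so x_i* = α_i.
NE contributions = (4.8, 0.5, 1.5, 2.2); X = 9.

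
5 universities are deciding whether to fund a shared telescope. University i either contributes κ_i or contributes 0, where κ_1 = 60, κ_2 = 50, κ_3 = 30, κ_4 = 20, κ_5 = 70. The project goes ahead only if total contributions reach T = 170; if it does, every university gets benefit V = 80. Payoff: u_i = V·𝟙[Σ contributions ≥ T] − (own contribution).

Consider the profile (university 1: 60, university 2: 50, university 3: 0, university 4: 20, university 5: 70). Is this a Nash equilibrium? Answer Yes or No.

No

Total = 200 ≥ 170: provided.
University 1 (pledges 60, payoff 20): dropping to 0 → total 140, payoff 0. No gain.
University 2 (pledges 50, payoff 30): dropping to 0 → total 150, payoff 0. No gain.
University 3 (pledges 0, payoff 80): pledging 30 → total 230, payoff 50. No gain.
University 4 (pledges 20, payoff 60): dropping to 0 → total 180, payoff 80. Profitable deviation.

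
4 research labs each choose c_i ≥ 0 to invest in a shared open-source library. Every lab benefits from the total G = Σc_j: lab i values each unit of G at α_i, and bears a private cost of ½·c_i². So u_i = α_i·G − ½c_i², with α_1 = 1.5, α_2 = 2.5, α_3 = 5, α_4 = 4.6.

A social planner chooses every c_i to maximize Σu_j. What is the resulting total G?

Planner FOC: ∂(Σu_j)/∂c_i = (Σα_j) − c_i = 0, so c_i^SO = Σα_j = 13.6 for every i; G^SO = 54.4.

54.4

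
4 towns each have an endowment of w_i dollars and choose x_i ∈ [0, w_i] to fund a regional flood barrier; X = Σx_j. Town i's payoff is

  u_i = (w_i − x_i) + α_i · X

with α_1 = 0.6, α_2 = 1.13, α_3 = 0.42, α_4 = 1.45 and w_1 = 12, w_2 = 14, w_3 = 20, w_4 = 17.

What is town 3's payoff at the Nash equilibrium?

33.02

∂u_i/∂x_i = α_i − 1, so town i contributes w_i if α_i > 1, else 0.
α_i > 1 for i ∈ {2, 4}; NE contributions (0, 14, 0, 17), X = 31.
u_3 = (20 − 0) + 0.42·31 = 33.02.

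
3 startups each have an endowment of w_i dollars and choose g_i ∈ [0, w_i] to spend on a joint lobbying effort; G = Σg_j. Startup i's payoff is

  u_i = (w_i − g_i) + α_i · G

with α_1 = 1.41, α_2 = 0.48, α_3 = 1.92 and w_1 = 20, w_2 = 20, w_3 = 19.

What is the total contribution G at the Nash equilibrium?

∂u_i/∂g_i = α_i − 1, so startup i contributes w_i if α_i > 1, else 0.
α_i > 1 for i ∈ {1, 3}; NE contributions (20, 0, 19), G = 39.

39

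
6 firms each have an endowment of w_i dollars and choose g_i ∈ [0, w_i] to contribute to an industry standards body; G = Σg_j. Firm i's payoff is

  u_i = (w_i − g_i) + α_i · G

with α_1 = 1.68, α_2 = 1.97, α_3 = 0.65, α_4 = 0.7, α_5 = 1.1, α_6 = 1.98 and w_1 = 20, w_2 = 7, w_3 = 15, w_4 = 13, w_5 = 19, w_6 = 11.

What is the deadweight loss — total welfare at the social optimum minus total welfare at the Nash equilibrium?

198.24

∂u_i/∂g_i = α_i − 1, so firm i contributes w_i if α_i > 1, else 0.
α_i > 1 for i ∈ {1, 2, 5, 6}; NE contributions (20, 7, 0, 0, 19, 11), G = 57.
W^NE = Σw_i − G^NE + (Σα_i)·G^NE = 85 + 7.08·57 = 488.56.
Planner: ∂(Σu_j)/∂g_i = Σα_j − 1 = 7.08 > 0, so everyone contributes w_i; G^SO = 85, W^SO = 85 + 7.08·85 = 686.8.
Deadweight loss = 198.24.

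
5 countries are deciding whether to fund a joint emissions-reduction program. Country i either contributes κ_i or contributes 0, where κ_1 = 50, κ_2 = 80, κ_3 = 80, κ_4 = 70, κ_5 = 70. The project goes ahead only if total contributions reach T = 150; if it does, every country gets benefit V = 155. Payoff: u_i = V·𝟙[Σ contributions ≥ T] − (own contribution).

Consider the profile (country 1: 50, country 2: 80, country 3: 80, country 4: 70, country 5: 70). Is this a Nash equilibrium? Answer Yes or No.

No

Total = 350 ≥ 150: provided.
Country 1 (pledges 50, payoff 105): dropping to 0 → total 300, payoff 155. Profitable deviation.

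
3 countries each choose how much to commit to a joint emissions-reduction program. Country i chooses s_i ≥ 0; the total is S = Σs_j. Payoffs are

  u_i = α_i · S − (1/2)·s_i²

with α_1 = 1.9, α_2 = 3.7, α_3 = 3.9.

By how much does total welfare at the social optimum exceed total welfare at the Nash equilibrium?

Country i's FOC: ∂u_i/∂s_i = α_i − s_i = 0, so s_i* = α_i.
NE contributions = (1.9, 3.7, 3.9); S = 9.5.
W^NE = (Σα)·S − ½Σα_i² = 9.5² − ½·32.51 = 73.995.
Planner sets s_i = Σα_j = 9.5 for every i, so S^SO = 3·9.5 = 28.5.
W^SO = (Σα)·S^SO − ½·3·(Σα)² = (3/2)·9.5² = 135.375.
Deadweight loss = W^SO − W^NE = 61.38.

61.38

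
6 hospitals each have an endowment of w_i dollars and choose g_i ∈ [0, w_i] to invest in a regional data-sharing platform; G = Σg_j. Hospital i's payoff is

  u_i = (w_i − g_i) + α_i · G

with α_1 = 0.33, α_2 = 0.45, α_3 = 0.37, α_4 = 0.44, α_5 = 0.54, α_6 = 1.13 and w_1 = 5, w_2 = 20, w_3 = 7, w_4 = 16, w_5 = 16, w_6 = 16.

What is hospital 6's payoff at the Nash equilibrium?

∂u_i/∂g_i = α_i − 1, so hospital i contributes w_i if α_i > 1, else 0.
α_i > 1 for i ∈ {6}; NE contributions (0, 0, 0, 0, 0, 16), G = 16.
u_6 = (16 − 16) + 1.13·16 = 18.08.

18.08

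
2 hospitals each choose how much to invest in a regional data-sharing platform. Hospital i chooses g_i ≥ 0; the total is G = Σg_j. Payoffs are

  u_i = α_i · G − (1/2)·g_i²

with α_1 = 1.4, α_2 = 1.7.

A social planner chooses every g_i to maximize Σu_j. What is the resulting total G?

Planner FOC: ∂(Σu_j)/∂g_i = (Σα_j) − g_i = 0, so g_i^SO = Σα_j = 3.1 for every i; G^SO = 6.2.

6.2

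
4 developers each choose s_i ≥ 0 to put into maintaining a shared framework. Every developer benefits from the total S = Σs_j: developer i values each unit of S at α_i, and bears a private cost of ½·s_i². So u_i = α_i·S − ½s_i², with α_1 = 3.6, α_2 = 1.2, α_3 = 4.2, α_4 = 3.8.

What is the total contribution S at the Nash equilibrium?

12.8

Developer i's FOC: ∂u_i/∂s_i = α_i − s_i = 0, so s_i* = α_i.
NE contributions = (3.6, 1.2, 4.2, 3.8); S = 12.8.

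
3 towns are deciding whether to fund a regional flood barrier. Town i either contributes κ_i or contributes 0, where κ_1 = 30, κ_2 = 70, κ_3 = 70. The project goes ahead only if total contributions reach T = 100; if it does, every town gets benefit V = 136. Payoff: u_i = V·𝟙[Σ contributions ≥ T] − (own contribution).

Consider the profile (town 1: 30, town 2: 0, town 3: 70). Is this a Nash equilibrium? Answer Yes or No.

Total = 100 ≥ 100: provided.
Town 1 (pledges 30, payoff 106): dropping to 0 → total 70, payoff 0. No gain.
Town 2 (pledges 0, payoff 136): pledging 70 → total 170, payoff 66. No gain.
Town 3 (pledges 70, payoff 66): dropping to 0 → total 30, payoff 0. No gain.

Yes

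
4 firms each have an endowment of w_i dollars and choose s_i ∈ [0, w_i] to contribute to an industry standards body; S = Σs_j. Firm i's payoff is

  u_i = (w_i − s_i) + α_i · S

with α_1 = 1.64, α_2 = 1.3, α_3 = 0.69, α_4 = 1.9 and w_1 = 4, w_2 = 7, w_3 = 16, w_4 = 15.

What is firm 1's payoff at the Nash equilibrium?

∂u_i/∂s_i = α_i − 1, so firm i contributes w_i if α_i > 1, else 0.
α_i > 1 for i ∈ {1, 2, 4}; NE contributions (4, 7, 0, 15), S = 26.
u_1 = (4 − 4) + 1.64·26 = 42.64.

42.64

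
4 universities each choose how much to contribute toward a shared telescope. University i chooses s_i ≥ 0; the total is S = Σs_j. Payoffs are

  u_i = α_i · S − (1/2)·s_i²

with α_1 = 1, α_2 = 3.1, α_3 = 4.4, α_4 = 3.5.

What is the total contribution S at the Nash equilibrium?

12

University i's FOC: ∂u_i/∂s_i = α_i − s_i = 0, so s_i* = α_i.
NE contributions = (1, 3.1, 4.4, 3.5); S = 12.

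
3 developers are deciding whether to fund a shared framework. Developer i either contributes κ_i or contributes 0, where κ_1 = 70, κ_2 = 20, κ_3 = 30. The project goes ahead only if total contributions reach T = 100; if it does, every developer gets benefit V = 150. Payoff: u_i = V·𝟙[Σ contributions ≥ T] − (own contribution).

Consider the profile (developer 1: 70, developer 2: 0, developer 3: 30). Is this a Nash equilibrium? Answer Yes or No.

Yes

Total = 100 ≥ 100: provided.
Developer 1 (pledges 70, payoff 80): dropping to 0 → total 30, payoff 0. No gain.
Developer 2 (pledges 0, payoff 150): pledging 20 → total 120, payoff 130. No gain.
Developer 3 (pledges 30, payoff 120): dropping to 0 → total 70, payoff 0. No gain.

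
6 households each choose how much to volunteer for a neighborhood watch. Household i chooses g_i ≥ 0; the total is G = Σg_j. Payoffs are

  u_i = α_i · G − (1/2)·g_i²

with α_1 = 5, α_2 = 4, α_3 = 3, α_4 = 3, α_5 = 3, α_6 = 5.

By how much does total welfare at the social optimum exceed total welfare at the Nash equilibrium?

Household i's FOC: ∂u_i/∂g_i = α_i − g_i = 0, so g_i* = α_i.
NE contributions = (5, 4, 3, 3, 3, 5); G = 23.
W^NE = (Σα)·G − ½Σα_i² = 23² − ½·93 = 482.5.
Planner sets g_i = Σα_j = 23 for every i, so G^SO = 6·23 = 138.
W^SO = (Σα)·G^SO − ½·6·(Σα)² = (6/2)·23² = 1587.
Deadweight loss = W^SO − W^NE = 1104.5.

1104.5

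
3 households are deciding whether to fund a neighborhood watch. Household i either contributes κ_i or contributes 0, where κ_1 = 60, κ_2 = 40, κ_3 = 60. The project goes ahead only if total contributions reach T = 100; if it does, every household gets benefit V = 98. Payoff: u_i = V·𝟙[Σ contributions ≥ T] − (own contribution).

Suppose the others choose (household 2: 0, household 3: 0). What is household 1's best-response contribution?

Others' total = 0. Even contributing 60 gives 60 < 100: no benefit either way.
Best response: 0.

0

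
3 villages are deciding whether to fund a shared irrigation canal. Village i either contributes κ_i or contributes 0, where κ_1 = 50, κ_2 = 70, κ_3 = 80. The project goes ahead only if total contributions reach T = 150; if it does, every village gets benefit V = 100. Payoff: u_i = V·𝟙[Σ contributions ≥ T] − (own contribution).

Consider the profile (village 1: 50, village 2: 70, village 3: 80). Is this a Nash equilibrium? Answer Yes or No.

Total = 200 ≥ 150: provided.
Village 1 (pledges 50, payoff 50): dropping to 0 → total 150, payoff 100. Profitable deviation.

No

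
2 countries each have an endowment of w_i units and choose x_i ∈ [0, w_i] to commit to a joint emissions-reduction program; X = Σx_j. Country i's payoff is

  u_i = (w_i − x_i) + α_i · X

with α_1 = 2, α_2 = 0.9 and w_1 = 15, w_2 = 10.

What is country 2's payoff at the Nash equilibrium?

∂u_i/∂x_i = α_i − 1, so country i contributes w_i if α_i > 1, else 0.
α_i > 1 for i ∈ {1}; NE contributions (15, 0), X = 15.
u_2 = (10 − 0) + 0.9·15 = 23.5.

23.5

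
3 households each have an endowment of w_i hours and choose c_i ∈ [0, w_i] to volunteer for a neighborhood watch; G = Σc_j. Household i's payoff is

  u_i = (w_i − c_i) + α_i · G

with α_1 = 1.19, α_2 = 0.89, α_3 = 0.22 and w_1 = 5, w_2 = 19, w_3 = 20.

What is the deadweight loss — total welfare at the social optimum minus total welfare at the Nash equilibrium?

50.7

∂u_i/∂c_i = α_i − 1, so household i contributes w_i if α_i > 1, else 0.
α_i > 1 for i ∈ {1}; NE contributions (5, 0, 0), G = 5.
W^NE = Σw_i − G^NE + (Σα_i)·G^NE = 44 + 1.3·5 = 50.5.
Planner: ∂(Σu_j)/∂c_i = Σα_j − 1 = 1.3 > 0, so everyone contributes w_i; G^SO = 44, W^SO = 44 + 1.3·44 = 101.2.
Deadweight loss = 50.7.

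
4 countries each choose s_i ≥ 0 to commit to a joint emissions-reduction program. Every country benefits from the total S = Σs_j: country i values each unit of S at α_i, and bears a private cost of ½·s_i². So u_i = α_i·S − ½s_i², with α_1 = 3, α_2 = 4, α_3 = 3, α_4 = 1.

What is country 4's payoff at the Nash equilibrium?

10.5

Country i's FOC: ∂u_i/∂s_i = α_i − s_i = 0, so s_i* = α_i.
NE contributions = (3, 4, 3, 1); S = 11.
u_4 = α_4·S − ½·(s_4)² = 1·11 − ½·1² = 10.5.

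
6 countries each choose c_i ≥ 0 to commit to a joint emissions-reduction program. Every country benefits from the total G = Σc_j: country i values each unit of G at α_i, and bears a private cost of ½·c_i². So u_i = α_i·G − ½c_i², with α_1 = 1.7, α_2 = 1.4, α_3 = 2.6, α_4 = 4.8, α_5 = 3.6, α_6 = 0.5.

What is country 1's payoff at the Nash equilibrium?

23.375

Country i's FOC: ∂u_i/∂c_i = α_i − c_i = 0, so c_i* = α_i.
NE contributions = (1.7, 1.4, 2.6, 4.8, 3.6, 0.5); G = 14.6.
u_1 = α_1·G − ½·(c_1)² = 1.7·14.6 − ½·1.7² = 23.375.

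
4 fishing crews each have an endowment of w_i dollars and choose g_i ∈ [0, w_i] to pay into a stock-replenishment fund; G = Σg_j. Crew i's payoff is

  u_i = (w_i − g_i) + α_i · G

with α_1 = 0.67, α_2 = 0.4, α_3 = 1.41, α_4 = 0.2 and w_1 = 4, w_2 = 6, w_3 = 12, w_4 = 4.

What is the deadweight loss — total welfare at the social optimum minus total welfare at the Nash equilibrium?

23.52

∂u_i/∂g_i = α_i − 1, so crew i contributes w_i if α_i > 1, else 0.
α_i > 1 for i ∈ {3}; NE contributions (0, 0, 12, 0), G = 12.
W^NE = Σw_i − G^NE + (Σα_i)·G^NE = 26 + 1.68·12 = 46.16.
Planner: ∂(Σu_j)/∂g_i = Σα_j − 1 = 1.68 > 0, so everyone contributes w_i; G^SO = 26, W^SO = 26 + 1.68·26 = 69.68.
Deadweight loss = 23.52.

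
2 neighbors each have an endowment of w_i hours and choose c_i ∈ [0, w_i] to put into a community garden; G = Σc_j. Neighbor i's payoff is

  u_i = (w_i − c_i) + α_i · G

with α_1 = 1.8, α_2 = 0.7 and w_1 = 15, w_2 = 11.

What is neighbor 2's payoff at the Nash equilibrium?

21.5

∂u_i/∂c_i = α_i − 1, so neighbor i contributes w_i if α_i > 1, else 0.
α_i > 1 for i ∈ {1}; NE contributions (15, 0), G = 15.
u_2 = (11 − 0) + 0.7·15 = 21.5.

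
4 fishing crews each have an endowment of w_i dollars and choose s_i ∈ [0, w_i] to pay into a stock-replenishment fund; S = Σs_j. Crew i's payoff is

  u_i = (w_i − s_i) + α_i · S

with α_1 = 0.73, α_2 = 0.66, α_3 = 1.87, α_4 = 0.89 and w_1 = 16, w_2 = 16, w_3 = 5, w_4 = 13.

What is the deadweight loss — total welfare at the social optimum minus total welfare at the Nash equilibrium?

∂u_i/∂s_i = α_i − 1, so crew i contributes w_i if α_i > 1, else 0.
α_i > 1 for i ∈ {3}; NE contributions (0, 0, 5, 0), S = 5.
W^NE = Σw_i − S^NE + (Σα_i)·S^NE = 50 + 3.15·5 = 65.75.
Planner: ∂(Σu_j)/∂s_i = Σα_j − 1 = 3.15 > 0, so everyone contributes w_i; S^SO = 50, W^SO = 50 + 3.15·50 = 207.5.
Deadweight loss = 141.75.

141.75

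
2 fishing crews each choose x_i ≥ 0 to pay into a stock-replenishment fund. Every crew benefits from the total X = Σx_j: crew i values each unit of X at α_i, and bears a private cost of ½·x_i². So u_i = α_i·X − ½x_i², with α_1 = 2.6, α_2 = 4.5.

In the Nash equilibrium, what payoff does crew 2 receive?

Crew i's FOC: ∂u_i/∂x_i = α_i − x_i = 0, so x_i* = α_i.
NE contributions = (2.6, 4.5); X = 7.1.
u_2 = α_2·X − ½·(x_2)² = 4.5·7.1 − ½·4.5² = 21.825.

21.825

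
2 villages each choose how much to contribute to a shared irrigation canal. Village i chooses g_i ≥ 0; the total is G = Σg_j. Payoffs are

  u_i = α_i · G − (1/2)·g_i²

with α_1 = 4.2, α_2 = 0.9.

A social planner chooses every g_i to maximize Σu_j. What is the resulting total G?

Planner FOC: ∂(Σu_j)/∂g_i = (Σα_j) − g_i = 0, so g_i^SO = Σα_j = 5.1 for every i; G^SO = 10.2.

10.2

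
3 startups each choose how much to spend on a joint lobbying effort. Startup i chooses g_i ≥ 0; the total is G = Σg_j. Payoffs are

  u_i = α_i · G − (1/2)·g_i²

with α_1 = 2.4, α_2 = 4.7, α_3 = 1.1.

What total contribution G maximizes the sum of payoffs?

24.6

Planner FOC: ∂(Σu_j)/∂g_i = (Σα_j) − g_i = 0, so g_i^SO = Σα_j = 8.2 for every i; G^SO = 24.6.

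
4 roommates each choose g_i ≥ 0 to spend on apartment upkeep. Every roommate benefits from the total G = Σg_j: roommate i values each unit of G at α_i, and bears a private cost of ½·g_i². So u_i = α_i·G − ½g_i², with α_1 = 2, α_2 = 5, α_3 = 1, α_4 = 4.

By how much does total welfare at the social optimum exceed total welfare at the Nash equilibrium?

167

Roommate i's FOC: ∂u_i/∂g_i = α_i − g_i = 0, so g_i* = α_i.
NE contributions = (2, 5, 1, 4); G = 12.
W^NE = (Σα)·G − ½Σα_i² = 12² − ½·46 = 121.
Planner sets g_i = Σα_j = 12 for every i, so G^SO = 4·12 = 48.
W^SO = (Σα)·G^SO − ½·4·(Σα)² = (4/2)·12² = 288.
Deadweight loss = W^SO − W^NE = 167.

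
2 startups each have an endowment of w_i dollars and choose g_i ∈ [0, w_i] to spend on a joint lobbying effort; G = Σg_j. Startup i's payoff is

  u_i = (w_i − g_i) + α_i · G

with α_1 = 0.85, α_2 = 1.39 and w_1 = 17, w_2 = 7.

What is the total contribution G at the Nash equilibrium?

∂u_i/∂g_i = α_i − 1, so startup i contributes w_i if α_i > 1, else 0.
α_i > 1 for i ∈ {2}; NE contributions (0, 7), G = 7.

7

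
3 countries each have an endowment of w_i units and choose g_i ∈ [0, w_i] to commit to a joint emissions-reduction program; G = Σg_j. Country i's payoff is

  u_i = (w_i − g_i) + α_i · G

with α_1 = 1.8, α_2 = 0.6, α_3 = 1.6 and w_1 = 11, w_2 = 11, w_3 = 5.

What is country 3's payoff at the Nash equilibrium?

25.6

∂u_i/∂g_i = α_i − 1, so country i contributes w_i if α_i > 1, else 0.
α_i > 1 for i ∈ {1, 3}; NE contributions (11, 0, 5), G = 16.
u_3 = (5 − 5) + 1.6·16 = 25.6.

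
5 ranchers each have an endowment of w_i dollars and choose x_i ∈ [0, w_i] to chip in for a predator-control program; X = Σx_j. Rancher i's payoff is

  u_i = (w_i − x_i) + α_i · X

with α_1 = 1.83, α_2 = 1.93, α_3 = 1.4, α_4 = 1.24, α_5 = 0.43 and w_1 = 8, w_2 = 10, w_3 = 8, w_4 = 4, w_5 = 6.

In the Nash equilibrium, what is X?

∂u_i/∂x_i = α_i − 1, so rancher i contributes w_i if α_i > 1, else 0.
α_i > 1 for i ∈ {1, 2, 3, 4}; NE contributions (8, 10, 8, 4, 0), X = 30.

30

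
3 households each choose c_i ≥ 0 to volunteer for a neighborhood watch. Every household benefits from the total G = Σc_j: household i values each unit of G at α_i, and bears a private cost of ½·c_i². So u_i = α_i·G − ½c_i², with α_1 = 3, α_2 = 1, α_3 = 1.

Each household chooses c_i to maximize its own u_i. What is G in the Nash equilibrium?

5

Household i's FOC: ∂u_i/∂c_i = α_i − c_i = 0, so c_i* = α_i.
NE contributions = (3, 1, 1); G = 5.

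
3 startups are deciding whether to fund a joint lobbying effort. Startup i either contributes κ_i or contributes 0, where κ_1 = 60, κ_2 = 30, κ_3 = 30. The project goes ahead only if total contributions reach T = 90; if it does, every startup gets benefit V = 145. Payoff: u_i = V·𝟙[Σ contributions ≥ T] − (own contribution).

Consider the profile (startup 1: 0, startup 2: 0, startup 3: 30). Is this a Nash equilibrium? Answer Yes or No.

Total = 30 < 90: not provided.
Startup 1 (pledges 0, payoff 0): pledging 60 → total 90, payoff 85. Profitable deviation.

No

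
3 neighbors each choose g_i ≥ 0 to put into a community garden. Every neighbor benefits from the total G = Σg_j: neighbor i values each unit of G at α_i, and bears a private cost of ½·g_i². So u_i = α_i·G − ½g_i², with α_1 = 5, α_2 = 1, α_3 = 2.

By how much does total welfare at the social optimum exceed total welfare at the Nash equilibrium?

47

Neighbor i's FOC: ∂u_i/∂g_i = α_i − g_i = 0, so g_i* = α_i.
NE contributions = (5, 1, 2); G = 8.
W^NE = (Σα)·G − ½Σα_i² = 8² − ½·30 = 49.
Planner sets g_i = Σα_j = 8 for every i, so G^SO = 3·8 = 24.
W^SO = (Σα)·G^SO − ½·3·(Σα)² = (3/2)·8² = 96.
Deadweight loss = W^SO − W^NE = 47.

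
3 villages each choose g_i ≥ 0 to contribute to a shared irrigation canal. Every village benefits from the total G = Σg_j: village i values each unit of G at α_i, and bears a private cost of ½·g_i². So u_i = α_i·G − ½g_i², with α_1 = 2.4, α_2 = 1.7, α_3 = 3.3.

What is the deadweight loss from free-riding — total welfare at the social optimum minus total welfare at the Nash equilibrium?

37.15

Village i's FOC: ∂u_i/∂g_i = α_i − g_i = 0, so g_i* = α_i.
NE contributions = (2.4, 1.7, 3.3); G = 7.4.
W^NE = (Σα)·G − ½Σα_i² = 7.4² − ½·19.54 = 44.99.
Planner sets g_i = Σα_j = 7.4 for every i, so G^SO = 3·7.4 = 22.2.
W^SO = (Σα)·G^SO − ½·3·(Σα)² = (3/2)·7.4² = 82.14.
Deadweight loss = W^SO − W^NE = 37.15.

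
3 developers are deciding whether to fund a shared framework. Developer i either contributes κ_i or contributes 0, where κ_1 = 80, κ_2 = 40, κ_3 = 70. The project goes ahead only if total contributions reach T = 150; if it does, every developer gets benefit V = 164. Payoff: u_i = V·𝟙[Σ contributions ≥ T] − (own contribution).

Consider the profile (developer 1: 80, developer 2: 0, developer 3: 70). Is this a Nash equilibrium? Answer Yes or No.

Total = 150 ≥ 150: provided.
Developer 1 (pledges 80, payoff 84): dropping to 0 → total 70, payoff 0. No gain.
Developer 2 (pledges 0, payoff 164): pledging 40 → total 190, payoff 124. No gain.
Developer 3 (pledges 70, payoff 94): dropping to 0 → total 80, payoff 0. No gain.

Yes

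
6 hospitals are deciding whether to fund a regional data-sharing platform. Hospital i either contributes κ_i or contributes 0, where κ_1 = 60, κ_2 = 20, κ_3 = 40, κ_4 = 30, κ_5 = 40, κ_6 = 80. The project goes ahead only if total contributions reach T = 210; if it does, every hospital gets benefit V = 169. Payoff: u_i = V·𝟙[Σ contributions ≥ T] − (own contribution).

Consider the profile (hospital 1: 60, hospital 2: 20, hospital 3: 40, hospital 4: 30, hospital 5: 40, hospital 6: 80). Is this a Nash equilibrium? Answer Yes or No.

Total = 270 ≥ 210: provided.
Hospital 1 (pledges 60, payoff 109): dropping to 0 → total 210, payoff 169. Profitable deviation.

No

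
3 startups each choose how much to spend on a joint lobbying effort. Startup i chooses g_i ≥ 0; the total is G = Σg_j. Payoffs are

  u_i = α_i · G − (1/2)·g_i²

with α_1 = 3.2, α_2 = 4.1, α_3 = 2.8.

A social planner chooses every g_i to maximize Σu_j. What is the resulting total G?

30.3

Planner FOC: ∂(Σu_j)/∂g_i = (Σα_j) − g_i = 0, so g_i^SO = Σα_j = 10.1 for every i; G^SO = 30.3.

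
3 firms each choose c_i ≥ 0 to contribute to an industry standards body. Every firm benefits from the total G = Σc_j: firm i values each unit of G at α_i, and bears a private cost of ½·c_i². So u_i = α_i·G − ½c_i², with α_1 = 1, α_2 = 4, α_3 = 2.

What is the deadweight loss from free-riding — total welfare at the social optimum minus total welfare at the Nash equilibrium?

Firm i's FOC: ∂u_i/∂c_i = α_i − c_i = 0, so c_i* = α_i.
NE contributions = (1, 4, 2); G = 7.
W^NE = (Σα)·G − ½Σα_i² = 7² − ½·21 = 38.5.
Planner sets c_i = Σα_j = 7 for every i, so G^SO = 3·7 = 21.
W^SO = (Σα)·G^SO − ½·3·(Σα)² = (3/2)·7² = 73.5.
Deadweight loss = W^SO − W^NE = 35.

35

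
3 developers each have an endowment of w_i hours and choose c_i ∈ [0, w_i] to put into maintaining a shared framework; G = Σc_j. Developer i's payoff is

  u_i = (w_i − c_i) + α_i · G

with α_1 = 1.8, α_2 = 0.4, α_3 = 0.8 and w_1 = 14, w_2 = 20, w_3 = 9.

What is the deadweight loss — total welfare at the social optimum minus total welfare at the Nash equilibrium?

∂u_i/∂c_i = α_i − 1, so developer i contributes w_i if α_i > 1, else 0.
α_i > 1 for i ∈ {1}; NE contributions (14, 0, 0), G = 14.
W^NE = Σw_i − G^NE + (Σα_i)·G^NE = 43 + 2·14 = 71.
Planner: ∂(Σu_j)/∂c_i = Σα_j − 1 = 2 > 0, so everyone contributes w_i; G^SO = 43, W^SO = 43 + 2·43 = 129.
Deadweight loss = 58.

58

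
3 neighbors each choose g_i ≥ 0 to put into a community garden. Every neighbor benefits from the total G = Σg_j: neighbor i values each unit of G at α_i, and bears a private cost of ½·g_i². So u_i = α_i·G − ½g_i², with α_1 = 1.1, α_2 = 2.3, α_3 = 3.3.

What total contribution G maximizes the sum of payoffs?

20.1

Planner FOC: ∂(Σu_j)/∂g_i = (Σα_j) − g_i = 0, so g_i^SO = Σα_j = 6.7 for every i; G^SO = 20.1.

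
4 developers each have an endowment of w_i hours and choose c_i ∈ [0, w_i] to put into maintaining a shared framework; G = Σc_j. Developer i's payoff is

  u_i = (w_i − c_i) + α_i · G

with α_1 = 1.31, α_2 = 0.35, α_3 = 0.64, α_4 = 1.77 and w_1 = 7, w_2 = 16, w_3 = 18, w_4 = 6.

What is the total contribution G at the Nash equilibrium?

∂u_i/∂c_i = α_i − 1, so developer i contributes w_i if α_i > 1, else 0.
α_i > 1 for i ∈ {1, 4}; NE contributions (7, 0, 0, 6), G = 13.

13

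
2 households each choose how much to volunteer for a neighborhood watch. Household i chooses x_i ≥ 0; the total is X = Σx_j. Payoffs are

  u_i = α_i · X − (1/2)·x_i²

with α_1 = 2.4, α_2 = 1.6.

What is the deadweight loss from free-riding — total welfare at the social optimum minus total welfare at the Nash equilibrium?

Household i's FOC: ∂u_i/∂x_i = α_i − x_i = 0, so x_i* = α_i.
NE contributions = (2.4, 1.6); X = 4.
W^NE = (Σα)·X − ½Σα_i² = 4² − ½·8.32 = 11.84.
Planner sets x_i = Σα_j = 4 for every i, so X^SO = 2·4 = 8.
W^SO = (Σα)·X^SO − ½·2·(Σα)² = (2/2)·4² = 16.
Deadweight loss = W^SO − W^NE = 4.16.

4.16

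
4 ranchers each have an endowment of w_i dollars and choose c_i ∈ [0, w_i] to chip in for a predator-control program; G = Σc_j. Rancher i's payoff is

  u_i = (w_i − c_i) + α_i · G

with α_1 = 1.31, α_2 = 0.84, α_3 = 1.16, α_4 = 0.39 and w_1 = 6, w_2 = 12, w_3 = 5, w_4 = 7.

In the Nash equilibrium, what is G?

11

∂u_i/∂c_i = α_i − 1, so rancher i contributes w_i if α_i > 1, else 0.
α_i > 1 for i ∈ {1, 3}; NE contributions (6, 0, 5, 0), G = 11.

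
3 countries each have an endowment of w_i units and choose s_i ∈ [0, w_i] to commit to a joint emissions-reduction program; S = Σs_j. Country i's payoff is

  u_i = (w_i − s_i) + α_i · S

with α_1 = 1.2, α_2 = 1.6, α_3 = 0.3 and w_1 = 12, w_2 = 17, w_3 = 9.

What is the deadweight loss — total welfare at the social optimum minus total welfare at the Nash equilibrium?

∂u_i/∂s_i = α_i − 1, so country i contributes w_i if α_i > 1, else 0.
α_i > 1 for i ∈ {1, 2}; NE contributions (12, 17, 0), S = 29.
W^NE = Σw_i − S^NE + (Σα_i)·S^NE = 38 + 2.1·29 = 98.9.
Planner: ∂(Σu_j)/∂s_i = Σα_j − 1 = 2.1 > 0, so everyone contributes w_i; S^SO = 38, W^SO = 38 + 2.1·38 = 117.8.
Deadweight loss = 18.9.

18.9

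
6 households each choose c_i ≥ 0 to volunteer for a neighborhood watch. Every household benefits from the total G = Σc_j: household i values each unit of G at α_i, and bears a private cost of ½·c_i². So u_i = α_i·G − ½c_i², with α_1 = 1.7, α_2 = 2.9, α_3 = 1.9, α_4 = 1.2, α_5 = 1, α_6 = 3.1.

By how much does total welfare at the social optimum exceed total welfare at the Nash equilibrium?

Household i's FOC: ∂u_i/∂c_i = α_i − c_i = 0, so c_i* = α_i.
NE contributions = (1.7, 2.9, 1.9, 1.2, 1, 3.1); G = 11.8.
W^NE = (Σα)·G − ½Σα_i² = 11.8² − ½·26.96 = 125.76.
Planner sets c_i = Σα_j = 11.8 for every i, so G^SO = 6·11.8 = 70.8.
W^SO = (Σα)·G^SO − ½·6·(Σα)² = (6/2)·11.8² = 417.72.
Deadweight loss = W^SO − W^NE = 291.96.

291.96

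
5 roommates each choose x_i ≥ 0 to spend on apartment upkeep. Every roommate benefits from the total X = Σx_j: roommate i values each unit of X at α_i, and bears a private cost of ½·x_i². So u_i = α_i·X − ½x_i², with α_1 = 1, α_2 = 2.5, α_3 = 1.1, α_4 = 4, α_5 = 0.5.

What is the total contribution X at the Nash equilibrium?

9.1

Roommate i's FOC: ∂u_i/∂x_i = α_i − x_i = 0, so x_i* = α_i.
NE contributions = (1, 2.5, 1.1, 4, 0.5); X = 9.1.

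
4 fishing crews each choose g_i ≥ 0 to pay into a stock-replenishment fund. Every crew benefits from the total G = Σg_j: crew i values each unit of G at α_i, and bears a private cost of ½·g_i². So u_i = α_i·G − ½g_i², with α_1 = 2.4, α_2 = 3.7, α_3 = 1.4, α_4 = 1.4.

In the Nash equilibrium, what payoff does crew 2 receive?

26.085

Crew i's FOC: ∂u_i/∂g_i = α_i − g_i = 0, so g_i* = α_i.
NE contributions = (2.4, 3.7, 1.4, 1.4); G = 8.9.
u_2 = α_2·G − ½·(g_2)² = 3.7·8.9 − ½·3.7² = 26.085.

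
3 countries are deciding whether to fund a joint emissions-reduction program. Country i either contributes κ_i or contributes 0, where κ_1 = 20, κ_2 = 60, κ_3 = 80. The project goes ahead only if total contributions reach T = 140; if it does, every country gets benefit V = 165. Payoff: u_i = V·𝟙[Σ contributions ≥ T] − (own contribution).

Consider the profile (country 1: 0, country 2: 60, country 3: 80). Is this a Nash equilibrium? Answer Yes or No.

Yes

Total = 140 ≥ 140: provided.
Country 1 (pledges 0, payoff 165): pledging 20 → total 160, payoff 145. No gain.
Country 2 (pledges 60, payoff 105): dropping to 0 → total 80, payoff 0. No gain.
Country 3 (pledges 80, payoff 85): dropping to 0 → total 60, payoff 0. No gain.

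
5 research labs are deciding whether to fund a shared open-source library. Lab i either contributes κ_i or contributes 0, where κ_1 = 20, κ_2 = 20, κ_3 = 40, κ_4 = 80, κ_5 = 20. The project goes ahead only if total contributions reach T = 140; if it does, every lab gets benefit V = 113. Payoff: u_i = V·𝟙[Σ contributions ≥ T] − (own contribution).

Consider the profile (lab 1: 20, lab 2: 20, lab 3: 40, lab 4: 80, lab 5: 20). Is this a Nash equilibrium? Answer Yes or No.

Total = 180 ≥ 140: provided.
Lab 1 (pledges 20, payoff 93): dropping to 0 → total 160, payoff 113. Profitable deviation.

No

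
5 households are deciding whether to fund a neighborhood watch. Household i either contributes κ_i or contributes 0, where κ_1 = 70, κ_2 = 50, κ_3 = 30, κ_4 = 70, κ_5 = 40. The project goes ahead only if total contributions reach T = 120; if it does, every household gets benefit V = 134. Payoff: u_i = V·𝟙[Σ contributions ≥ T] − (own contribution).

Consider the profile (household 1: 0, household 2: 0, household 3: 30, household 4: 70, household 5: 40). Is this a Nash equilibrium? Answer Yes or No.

Total = 140 ≥ 120: provided.
Household 1 (pledges 0, payoff 134): pledging 70 → total 210, payoff 64. No gain.
Household 2 (pledges 0, payoff 134): pledging 50 → total 190, payoff 84. No gain.
Household 3 (pledges 30, payoff 104): dropping to 0 → total 110, payoff 0. No gain.
Household 4 (pledges 70, payoff 64): dropping to 0 → total 70, payoff 0. No gain.
Household 5 (pledges 40, payoff 94): dropping to 0 → total 100, payoff 0. No gain.

Yes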